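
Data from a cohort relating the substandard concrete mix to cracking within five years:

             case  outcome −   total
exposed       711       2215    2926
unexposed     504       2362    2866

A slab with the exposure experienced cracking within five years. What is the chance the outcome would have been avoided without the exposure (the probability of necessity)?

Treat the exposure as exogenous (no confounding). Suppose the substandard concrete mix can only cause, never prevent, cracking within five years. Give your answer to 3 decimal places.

PN ≈ 0.276

p₁ = P(outcome | exposed) = 711/2926 = 0.24299
p₀ = P(outcome | unexposed) = 504/2866 = 0.17585
Under exogeneity and monotonicity, PN = (p₁ − p₀) / p₁.
PN = (0.24299 − 0.17585) / 0.24299 = 0.067139 / 0.24299 ≈ 0.2763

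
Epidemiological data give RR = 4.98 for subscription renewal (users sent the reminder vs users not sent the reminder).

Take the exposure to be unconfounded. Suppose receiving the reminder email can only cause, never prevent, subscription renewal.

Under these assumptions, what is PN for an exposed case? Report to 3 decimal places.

Under exogeneity and monotonicity, PN = (RR − 1) / RR = 1 − 1/RR.
PN = (4.98 − 1) / 4.98 = 3.98 / 4.98 ≈ 0.7992

PN ≈ 0.799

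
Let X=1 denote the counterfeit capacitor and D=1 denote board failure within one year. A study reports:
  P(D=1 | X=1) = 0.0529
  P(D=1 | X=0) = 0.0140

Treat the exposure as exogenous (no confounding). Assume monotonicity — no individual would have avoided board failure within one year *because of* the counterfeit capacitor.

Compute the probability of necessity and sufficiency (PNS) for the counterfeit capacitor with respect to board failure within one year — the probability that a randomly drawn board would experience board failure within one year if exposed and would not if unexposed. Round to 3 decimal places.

Let p₁ = 0.0529, p₀ = 0.014.
Under exogeneity and monotonicity, PNS = p₁ − p₀.
PNS = 0.0529 − 0.014 = 0.0389

PNS ≈ 0.039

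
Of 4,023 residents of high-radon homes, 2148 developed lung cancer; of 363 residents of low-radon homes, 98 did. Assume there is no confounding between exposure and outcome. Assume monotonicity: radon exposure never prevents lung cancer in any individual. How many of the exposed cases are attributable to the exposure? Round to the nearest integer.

about 1062 cases

p₁ = P(outcome | exposed) = 2148/4023 = 0.53393
p₀ = P(outcome | unexposed) = 98/363 = 0.26997
PN = (p₁ − p₀)/p₁ = (0.53393 − 0.26997) / 0.53393 ≈ 0.49437.
Attributable cases ≈ PN × (exposed cases) = 0.49437 × 2148 ≈ 1061.90.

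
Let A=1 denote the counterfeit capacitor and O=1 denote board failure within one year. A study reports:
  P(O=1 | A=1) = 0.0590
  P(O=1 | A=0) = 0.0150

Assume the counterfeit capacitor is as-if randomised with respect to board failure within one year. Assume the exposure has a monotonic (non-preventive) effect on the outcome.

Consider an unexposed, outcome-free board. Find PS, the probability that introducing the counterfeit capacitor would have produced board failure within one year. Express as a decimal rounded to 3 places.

PS ≈ 0.045

Let p₁ = 0.059, p₀ = 0.015.
Under exogeneity and monotonicity, PS = (p₁ − p₀) / (1 − p₀).
PS = (0.059 − 0.015) / (1 − 0.015) = 0.044 / 0.985 ≈ 0.0447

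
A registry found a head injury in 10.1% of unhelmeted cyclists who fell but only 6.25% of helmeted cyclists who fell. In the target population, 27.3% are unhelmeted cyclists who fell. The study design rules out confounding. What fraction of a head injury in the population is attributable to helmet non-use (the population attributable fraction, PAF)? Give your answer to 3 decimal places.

PAF ≈ 0.144

p₁ = 0.101, p₀ = 0.0625.
Overall risk P(Y=1) = π·p₁ + (1−π)·p₀ = 0.273×0.101 + 0.727×0.0625 = 0.073011.
Under exogeneity, PAF = [P(Y=1) − p₀] / P(Y=1).
PAF = (0.073011 − 0.0625) / 0.073011 ≈ 0.1440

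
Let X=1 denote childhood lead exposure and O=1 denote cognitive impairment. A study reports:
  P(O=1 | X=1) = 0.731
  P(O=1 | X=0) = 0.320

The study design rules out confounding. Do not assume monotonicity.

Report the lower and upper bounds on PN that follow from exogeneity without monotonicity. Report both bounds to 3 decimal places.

0.562 ≤ PN ≤ 0.930

Let p₁ = 0.731, p₀ = 0.32.
Under exogeneity alone the bounds on PN are max{0,(p₁−p₀)/p₁} ≤ PN ≤ min{1,(1−p₀)/p₁}.
  lower = (p₁ − p₀)/p₁ = 0.411 / 0.731 ≈ 0.5622
  upper = min{1, (1 − p₀)/p₁} = 0.68 / 0.731 ≈ 0.9302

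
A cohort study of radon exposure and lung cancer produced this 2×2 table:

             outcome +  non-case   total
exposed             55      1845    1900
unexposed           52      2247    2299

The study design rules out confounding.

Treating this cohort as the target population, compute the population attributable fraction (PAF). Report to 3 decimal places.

PAF ≈ 0.112

p₁ = P(outcome | exposed) = 55/1900 = 0.028947
p₀ = P(outcome | unexposed) = 52/2299 = 0.022619
Exposure prevalence π = 1900/4199 = 0.45249; overall risk P(Y=1) = 0.025482.
Under exogeneity, PAF = [P(Y=1) − p₀]/P(Y=1).
PAF = (0.025482 − 0.022619) / 0.025482 ≈ 0.1124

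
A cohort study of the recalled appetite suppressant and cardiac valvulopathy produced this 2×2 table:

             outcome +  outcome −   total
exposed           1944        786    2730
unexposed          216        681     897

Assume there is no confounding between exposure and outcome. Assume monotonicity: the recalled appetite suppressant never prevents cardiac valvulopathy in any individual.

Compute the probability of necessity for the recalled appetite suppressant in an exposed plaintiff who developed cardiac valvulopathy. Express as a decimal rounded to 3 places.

PN ≈ 0.662

p₁ = P(outcome | exposed) = 1944/2730 = 0.71209
p₀ = P(outcome | unexposed) = 216/897 = 0.2408
Under exogeneity and monotonicity, PN = (p₁ − p₀) / p₁.
PN = (0.71209 − 0.2408) / 0.71209 = 0.47129 / 0.71209 ≈ 0.6618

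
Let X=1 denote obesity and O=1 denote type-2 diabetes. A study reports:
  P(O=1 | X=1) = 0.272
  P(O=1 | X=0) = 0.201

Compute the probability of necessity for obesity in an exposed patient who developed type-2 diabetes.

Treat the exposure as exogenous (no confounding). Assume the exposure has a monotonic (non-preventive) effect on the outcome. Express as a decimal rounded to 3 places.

PN ≈ 0.261

Let p₁ = 0.272, p₀ = 0.201.
Under exogeneity and monotonicity, PN = (p₁ − p₀) / p₁.
PN = (0.272 − 0.201) / 0.272 = 0.071 / 0.272 ≈ 0.2610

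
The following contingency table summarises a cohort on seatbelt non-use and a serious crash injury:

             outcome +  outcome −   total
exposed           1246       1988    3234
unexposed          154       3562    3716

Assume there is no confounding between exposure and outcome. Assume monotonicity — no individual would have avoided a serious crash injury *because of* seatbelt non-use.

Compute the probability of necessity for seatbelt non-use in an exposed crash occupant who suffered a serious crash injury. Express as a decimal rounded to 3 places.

PN ≈ 0.892

p₁ = P(outcome | exposed) = 1246/3234 = 0.38528
p₀ = P(outcome | unexposed) = 154/3716 = 0.041442
Under exogeneity and monotonicity, PN = (p₁ − p₀)/p₁.
PN = (0.38528 − 0.041442) / 0.38528 ≈ 0.8924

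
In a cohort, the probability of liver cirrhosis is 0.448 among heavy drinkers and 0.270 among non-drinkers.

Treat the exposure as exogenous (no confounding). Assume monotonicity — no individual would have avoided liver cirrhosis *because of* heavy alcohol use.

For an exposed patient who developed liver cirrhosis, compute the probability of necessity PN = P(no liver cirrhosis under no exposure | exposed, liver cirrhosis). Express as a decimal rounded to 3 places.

PN ≈ 0.397

Let p₁ = 0.448, p₀ = 0.27.
Under exogeneity and monotonicity, PN = (p₁ − p₀) / p₁.
PN = (0.448 − 0.27) / 0.448 = 0.178 / 0.448 ≈ 0.3973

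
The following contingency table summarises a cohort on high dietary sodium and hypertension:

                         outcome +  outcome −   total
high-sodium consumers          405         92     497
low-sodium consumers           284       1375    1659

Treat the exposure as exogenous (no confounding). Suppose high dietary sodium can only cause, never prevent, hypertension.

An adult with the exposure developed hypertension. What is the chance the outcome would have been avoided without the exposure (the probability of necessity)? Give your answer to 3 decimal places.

PN ≈ 0.790

p₁ = P(outcome | exposed) = 405/497 = 0.81489
p₀ = P(outcome | unexposed) = 284/1659 = 0.17119
Under exogeneity and monotonicity, PN = (p₁ − p₀)/p₁.
PN = (0.81489 − 0.17119) / 0.81489 ≈ 0.7899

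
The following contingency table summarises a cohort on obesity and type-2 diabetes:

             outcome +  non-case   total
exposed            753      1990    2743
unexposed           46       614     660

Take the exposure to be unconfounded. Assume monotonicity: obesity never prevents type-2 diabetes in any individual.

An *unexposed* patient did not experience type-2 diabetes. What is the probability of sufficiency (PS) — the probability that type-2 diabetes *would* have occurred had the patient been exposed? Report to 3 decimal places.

p₁ = P(outcome | exposed) = 753/2743 = 0.27452
p₀ = P(outcome | unexposed) = 46/660 = 0.069697
Under exogeneity and monotonicity, PS = (p₁ − p₀)/(1 − p₀).
PS = (0.27452 − 0.069697) / 0.9303 ≈ 0.2202

PS ≈ 0.220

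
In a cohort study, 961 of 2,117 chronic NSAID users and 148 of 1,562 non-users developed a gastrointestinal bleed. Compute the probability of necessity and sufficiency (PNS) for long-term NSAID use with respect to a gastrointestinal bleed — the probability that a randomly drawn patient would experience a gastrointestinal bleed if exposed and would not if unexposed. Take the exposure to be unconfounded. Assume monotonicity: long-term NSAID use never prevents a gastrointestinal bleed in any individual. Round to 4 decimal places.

p₁ = P(outcome | exposed) = 961/2117 = 0.45394
p₀ = P(outcome | unexposed) = 148/1562 = 0.09475
Under exogeneity and monotonicity, PNS = p₁ − p₀.
PNS = 0.45394 − 0.09475 = 0.35919

PNS ≈ 0.3592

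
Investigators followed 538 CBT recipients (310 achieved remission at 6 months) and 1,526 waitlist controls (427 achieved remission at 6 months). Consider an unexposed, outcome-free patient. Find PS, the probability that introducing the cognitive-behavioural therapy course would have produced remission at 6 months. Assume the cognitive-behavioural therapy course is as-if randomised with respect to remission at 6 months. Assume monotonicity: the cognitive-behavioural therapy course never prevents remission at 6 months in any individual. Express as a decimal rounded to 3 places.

p₁ = P(outcome | exposed) = 310/538 = 0.57621
p₀ = P(outcome | unexposed) = 427/1526 = 0.27982
Under exogeneity and monotonicity, PS = (p₁ − p₀) / (1 − p₀).
PS = (0.57621 − 0.27982) / (1 − 0.27982) = 0.29639 / 0.72018 ≈ 0.4116

PS ≈ 0.412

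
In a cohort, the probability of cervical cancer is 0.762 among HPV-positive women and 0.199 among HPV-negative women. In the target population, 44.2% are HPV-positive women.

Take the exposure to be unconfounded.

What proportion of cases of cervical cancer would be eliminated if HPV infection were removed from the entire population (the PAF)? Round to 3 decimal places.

Let p₁ = 0.762, p₀ = 0.199.
Overall risk P(Y=1) = π·p₁ + (1−π)·p₀ = 0.442×0.762 + 0.558×0.199 = 0.44785.
Under exogeneity, PAF = [P(Y=1) − p₀] / P(Y=1).
PAF = (0.44785 − 0.199) / 0.44785 ≈ 0.5557

PAF ≈ 0.556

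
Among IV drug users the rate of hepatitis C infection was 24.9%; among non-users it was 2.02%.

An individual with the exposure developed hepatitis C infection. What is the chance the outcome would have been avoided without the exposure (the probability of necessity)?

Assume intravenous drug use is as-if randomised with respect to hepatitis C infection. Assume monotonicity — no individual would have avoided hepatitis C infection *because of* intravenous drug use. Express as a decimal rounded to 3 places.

PN ≈ 0.919

p₁ = 0.249, p₀ = 0.0202.
Under exogeneity and monotonicity, PN = (p₁ − p₀) / p₁.
PN = (0.249 − 0.0202) / 0.249 = 0.2288 / 0.249 ≈ 0.9189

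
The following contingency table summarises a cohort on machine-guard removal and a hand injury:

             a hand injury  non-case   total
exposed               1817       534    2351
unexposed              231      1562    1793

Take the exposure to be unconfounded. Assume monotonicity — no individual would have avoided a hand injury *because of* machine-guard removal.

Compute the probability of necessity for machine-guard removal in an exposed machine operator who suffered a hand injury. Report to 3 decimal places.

PN ≈ 0.833

p₁ = P(outcome | exposed) = 1817/2351 = 0.77286
p₀ = P(outcome | unexposed) = 231/1793 = 0.12883
Under exogeneity and monotonicity, PN = (p₁ − p₀) / p₁.
PN = (0.77286 − 0.12883) / 0.77286 = 0.64403 / 0.77286 ≈ 0.8333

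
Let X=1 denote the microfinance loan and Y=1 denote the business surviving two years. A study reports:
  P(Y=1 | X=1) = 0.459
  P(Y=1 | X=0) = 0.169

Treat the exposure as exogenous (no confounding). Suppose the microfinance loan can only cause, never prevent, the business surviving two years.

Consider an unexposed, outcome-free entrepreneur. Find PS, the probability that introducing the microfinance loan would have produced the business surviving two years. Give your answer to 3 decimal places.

Let p₁ = 0.459, p₀ = 0.169.
Under exogeneity and monotonicity, PS = (p₁ − p₀) / (1 − p₀).
PS = (0.459 − 0.169) / (1 − 0.169) = 0.29 / 0.831 ≈ 0.3490

PS ≈ 0.349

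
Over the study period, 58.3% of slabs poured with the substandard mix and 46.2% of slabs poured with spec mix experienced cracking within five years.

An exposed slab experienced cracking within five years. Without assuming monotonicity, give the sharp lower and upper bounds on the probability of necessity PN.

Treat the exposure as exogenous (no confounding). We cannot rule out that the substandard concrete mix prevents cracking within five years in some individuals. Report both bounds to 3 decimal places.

0.208 ≤ PN ≤ 0.923

p₁ = 0.583, p₀ = 0.462.
Under exogeneity alone the bounds on PN are max{0,(p₁−p₀)/p₁} ≤ PN ≤ min{1,(1−p₀)/p₁}.
  lower = (p₁ − p₀)/p₁ = 0.121 / 0.583 ≈ 0.2075
  upper = min{1, (1 − p₀)/p₁} = 0.538 / 0.583 ≈ 0.9228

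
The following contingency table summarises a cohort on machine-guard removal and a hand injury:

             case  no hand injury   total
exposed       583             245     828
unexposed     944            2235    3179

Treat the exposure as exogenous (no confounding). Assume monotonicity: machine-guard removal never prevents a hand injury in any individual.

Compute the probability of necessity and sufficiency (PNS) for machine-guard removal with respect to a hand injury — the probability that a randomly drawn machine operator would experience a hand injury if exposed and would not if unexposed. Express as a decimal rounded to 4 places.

p₁ = P(outcome | exposed) = 583/828 = 0.70411
p₀ = P(outcome | unexposed) = 944/3179 = 0.29695
Under exogeneity and monotonicity, PNS = p₁ − p₀.
PNS = 0.70411 − 0.29695 = 0.40716

PNS ≈ 0.4072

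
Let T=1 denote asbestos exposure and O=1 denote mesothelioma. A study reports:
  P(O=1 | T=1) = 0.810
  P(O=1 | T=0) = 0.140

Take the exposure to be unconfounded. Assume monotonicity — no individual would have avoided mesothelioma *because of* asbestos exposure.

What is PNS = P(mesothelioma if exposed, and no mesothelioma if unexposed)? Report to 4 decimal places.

Let p₁ = 0.81, p₀ = 0.14.
Under exogeneity and monotonicity, PNS = p₁ − p₀.
PNS = 0.81 − 0.14 = 0.67

PNS ≈ 0.6700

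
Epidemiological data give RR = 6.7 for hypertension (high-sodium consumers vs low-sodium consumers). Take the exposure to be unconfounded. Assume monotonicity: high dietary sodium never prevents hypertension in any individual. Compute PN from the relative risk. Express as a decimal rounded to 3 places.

PN ≈ 0.851

Under exogeneity and monotonicity, PN = (RR − 1) / RR = 1 − 1/RR.
PN = (6.7 − 1) / 6.7 = 5.7 / 6.7 ≈ 0.8507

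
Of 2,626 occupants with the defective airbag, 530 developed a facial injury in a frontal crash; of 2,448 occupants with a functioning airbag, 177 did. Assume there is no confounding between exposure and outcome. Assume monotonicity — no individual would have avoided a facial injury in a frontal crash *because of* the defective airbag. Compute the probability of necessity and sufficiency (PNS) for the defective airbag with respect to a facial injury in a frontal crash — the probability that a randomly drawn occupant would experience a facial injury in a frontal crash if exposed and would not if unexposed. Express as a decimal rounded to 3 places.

p₁ = P(outcome | exposed) = 530/2626 = 0.20183
p₀ = P(outcome | unexposed) = 177/2448 = 0.072304
Under exogeneity and monotonicity, PNS = p₁ − p₀.
PNS = 0.20183 − 0.072304 = 0.12952

PNS ≈ 0.130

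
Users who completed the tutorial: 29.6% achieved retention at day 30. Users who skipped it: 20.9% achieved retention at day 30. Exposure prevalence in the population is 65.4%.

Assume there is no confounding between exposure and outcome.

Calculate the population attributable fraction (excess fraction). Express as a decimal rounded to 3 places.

p₁ = 0.296, p₀ = 0.209.
Overall risk P(Y=1) = π·p₁ + (1−π)·p₀ = 0.654×0.296 + 0.346×0.209 = 0.2659.
Under exogeneity, PAF = [P(Y=1) − p₀] / P(Y=1).
PAF = (0.2659 − 0.209) / 0.2659 ≈ 0.2140

PAF ≈ 0.214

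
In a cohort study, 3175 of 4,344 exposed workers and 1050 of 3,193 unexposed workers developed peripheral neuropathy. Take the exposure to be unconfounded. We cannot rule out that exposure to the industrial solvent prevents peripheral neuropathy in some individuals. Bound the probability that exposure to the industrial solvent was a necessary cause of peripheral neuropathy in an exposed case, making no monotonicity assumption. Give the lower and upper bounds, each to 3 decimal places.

0.550 ≤ PN ≤ 0.918

p₁ = P(outcome | exposed) = 3175/4344 = 0.73089
p₀ = P(outcome | unexposed) = 1050/3193 = 0.32884
Under exogeneity alone the bounds on PN are max{0,(p₁−p₀)/p₁} ≤ PN ≤ min{1,(1−p₀)/p₁}.
  lower = (p₁ − p₀)/p₁ = 0.40205 / 0.73089 ≈ 0.5501
  upper = min{1, (1 − p₀)/p₁} = 0.67116 / 0.73089 ≈ 0.9183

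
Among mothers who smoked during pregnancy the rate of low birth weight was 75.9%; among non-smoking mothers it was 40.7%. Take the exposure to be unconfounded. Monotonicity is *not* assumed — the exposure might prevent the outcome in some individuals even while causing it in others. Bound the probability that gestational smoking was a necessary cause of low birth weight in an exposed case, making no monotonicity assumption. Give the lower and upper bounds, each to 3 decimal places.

p₁ = 0.759, p₀ = 0.407.
Under exogeneity alone the bounds on PN are max{0,(p₁−p₀)/p₁} ≤ PN ≤ min{1,(1−p₀)/p₁}.
  lower = (p₁ − p₀)/p₁ = 0.352 / 0.759 ≈ 0.4638
  upper = min{1, (1 − p₀)/p₁} = 0.593 / 0.759 ≈ 0.7813

0.464 ≤ PN ≤ 0.781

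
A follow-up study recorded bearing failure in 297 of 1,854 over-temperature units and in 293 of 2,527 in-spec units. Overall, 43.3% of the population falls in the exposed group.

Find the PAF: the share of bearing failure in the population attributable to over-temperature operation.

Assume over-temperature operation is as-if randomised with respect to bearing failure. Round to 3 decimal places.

PAF ≈ 0.142

p₁ = P(outcome | exposed) = 297/1854 = 0.16019
p₀ = P(outcome | unexposed) = 293/2527 = 0.11595
Overall risk P(Y=1) = π·p₁ + (1−π)·p₀ = 0.433×0.16019 + 0.567×0.11595 = 0.13511.
Under exogeneity, PAF = [P(Y=1) − p₀] / P(Y=1).
PAF = (0.13511 − 0.11595) / 0.13511 ≈ 0.1418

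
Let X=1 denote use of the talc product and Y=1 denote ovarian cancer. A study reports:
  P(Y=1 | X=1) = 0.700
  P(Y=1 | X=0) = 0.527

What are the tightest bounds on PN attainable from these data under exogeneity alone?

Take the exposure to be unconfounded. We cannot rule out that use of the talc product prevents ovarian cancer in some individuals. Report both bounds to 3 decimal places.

Let p₁ = 0.7, p₀ = 0.527.
Under exogeneity alone the bounds on PN are max{0,(p₁−p₀)/p₁} ≤ PN ≤ min{1,(1−p₀)/p₁}.
  lower = (p₁ − p₀)/p₁ = 0.173 / 0.7 ≈ 0.2471
  upper = min{1, (1 − p₀)/p₁} = 0.473 / 0.7 ≈ 0.6757

0.247 ≤ PN ≤ 0.676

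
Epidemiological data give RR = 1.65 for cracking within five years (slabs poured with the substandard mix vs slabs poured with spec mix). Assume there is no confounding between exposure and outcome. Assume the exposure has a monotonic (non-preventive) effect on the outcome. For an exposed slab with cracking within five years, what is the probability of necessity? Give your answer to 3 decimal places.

PN ≈ 0.394

Under exogeneity and monotonicity, PN = (RR − 1) / RR = 1 − 1/RR.
PN = (1.65 − 1) / 1.65 = 0.65 / 1.65 ≈ 0.3939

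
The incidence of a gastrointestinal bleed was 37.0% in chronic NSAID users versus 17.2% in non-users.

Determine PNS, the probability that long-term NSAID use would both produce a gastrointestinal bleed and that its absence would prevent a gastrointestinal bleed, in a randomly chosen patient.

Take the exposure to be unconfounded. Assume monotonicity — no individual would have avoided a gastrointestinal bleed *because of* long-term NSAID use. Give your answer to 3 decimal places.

PNS ≈ 0.198

p₁ = 0.37, p₀ = 0.172.
Under exogeneity and monotonicity, PNS = p₁ − p₀.
PNS = 0.37 − 0.172 = 0.198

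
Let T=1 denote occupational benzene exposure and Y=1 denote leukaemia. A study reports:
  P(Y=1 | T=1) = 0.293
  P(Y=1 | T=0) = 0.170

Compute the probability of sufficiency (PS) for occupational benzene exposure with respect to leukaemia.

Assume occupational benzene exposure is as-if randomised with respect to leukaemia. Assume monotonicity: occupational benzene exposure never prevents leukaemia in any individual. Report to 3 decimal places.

PS ≈ 0.148

Let p₁ = 0.293, p₀ = 0.17.
Under exogeneity and monotonicity, PS = (p₁ − p₀) / (1 − p₀).
PS = (0.293 − 0.17) / (1 − 0.17) = 0.123 / 0.83 ≈ 0.1482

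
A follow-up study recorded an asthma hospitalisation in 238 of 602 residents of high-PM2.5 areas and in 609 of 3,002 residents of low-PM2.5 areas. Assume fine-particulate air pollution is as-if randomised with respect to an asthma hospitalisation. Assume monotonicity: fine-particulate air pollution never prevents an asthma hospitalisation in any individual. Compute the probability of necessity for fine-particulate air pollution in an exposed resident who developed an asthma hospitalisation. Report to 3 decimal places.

p₁ = P(outcome | exposed) = 238/602 = 0.39535
p₀ = P(outcome | unexposed) = 609/3002 = 0.20286
Under exogeneity and monotonicity, PN = (p₁ − p₀) / p₁.
PN = (0.39535 − 0.20286) / 0.39535 = 0.19248 / 0.39535 ≈ 0.4869

PN ≈ 0.487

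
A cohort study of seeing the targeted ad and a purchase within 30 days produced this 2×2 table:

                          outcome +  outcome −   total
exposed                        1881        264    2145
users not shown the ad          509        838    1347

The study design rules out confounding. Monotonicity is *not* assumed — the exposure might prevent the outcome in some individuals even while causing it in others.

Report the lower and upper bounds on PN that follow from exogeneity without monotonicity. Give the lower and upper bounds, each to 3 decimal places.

0.569 ≤ PN ≤ 0.709

p₁ = P(outcome | exposed) = 1881/2145 = 0.87692
p₀ = P(outcome | unexposed) = 509/1347 = 0.37788
Under exogeneity alone the bounds on PN are max{0,(p₁−p₀)/p₁} ≤ PN ≤ min{1,(1−p₀)/p₁}.
  lower = (p₁ − p₀)/p₁ = 0.49905 / 0.87692 ≈ 0.5691
  upper = min{1, (1 − p₀)/p₁} = 0.62212 / 0.87692 ≈ 0.7094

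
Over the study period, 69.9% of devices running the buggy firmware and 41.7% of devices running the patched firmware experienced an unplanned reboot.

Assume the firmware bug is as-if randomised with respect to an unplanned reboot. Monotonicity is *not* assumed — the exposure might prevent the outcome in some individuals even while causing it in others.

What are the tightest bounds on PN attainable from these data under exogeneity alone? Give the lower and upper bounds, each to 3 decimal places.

p₁ = 0.699, p₀ = 0.417.
Under exogeneity alone the bounds on PN are max{0,(p₁−p₀)/p₁} ≤ PN ≤ min{1,(1−p₀)/p₁}.
  lower = (p₁ − p₀)/p₁ = 0.282 / 0.699 ≈ 0.4034
  upper = min{1, (1 − p₀)/p₁} = 0.583 / 0.699 ≈ 0.8340

0.403 ≤ PN ≤ 0.834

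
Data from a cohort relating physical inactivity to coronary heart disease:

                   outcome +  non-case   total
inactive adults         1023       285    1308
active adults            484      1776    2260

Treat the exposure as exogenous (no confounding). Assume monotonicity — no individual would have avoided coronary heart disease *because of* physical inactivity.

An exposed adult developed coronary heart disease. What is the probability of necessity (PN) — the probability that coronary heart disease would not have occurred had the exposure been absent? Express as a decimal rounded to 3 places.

PN ≈ 0.726

p₁ = P(outcome | exposed) = 1023/1308 = 0.78211
p₀ = P(outcome | unexposed) = 484/2260 = 0.21416
Under exogeneity and monotonicity, PN = (p₁ − p₀)/p₁.
PN = (0.78211 − 0.21416) / 0.78211 ≈ 0.7262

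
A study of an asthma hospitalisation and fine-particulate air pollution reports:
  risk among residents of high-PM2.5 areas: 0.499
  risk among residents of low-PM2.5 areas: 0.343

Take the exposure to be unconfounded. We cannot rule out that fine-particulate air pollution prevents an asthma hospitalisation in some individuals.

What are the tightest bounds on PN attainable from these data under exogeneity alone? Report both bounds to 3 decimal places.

0.313 ≤ PN ≤ 1.000

Let p₁ = 0.499, p₀ = 0.343.
Under exogeneity alone the bounds on PN are max{0,(p₁−p₀)/p₁} ≤ PN ≤ min{1,(1−p₀)/p₁}.
  lower = (p₁ − p₀)/p₁ = 0.156 / 0.499 ≈ 0.3126
  upper = min{1, (1 − p₀)/p₁} = 0.657 / 0.499 ≈ 1.3166 → capped at 1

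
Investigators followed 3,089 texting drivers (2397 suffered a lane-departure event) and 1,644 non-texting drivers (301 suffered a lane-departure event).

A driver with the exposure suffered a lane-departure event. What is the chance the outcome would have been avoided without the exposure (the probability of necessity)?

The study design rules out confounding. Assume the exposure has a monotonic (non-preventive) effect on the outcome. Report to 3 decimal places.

p₁ = P(outcome | exposed) = 2397/3089 = 0.77598
p₀ = P(outcome | unexposed) = 301/1644 = 0.18309
Under exogeneity and monotonicity, PN = (p₁ − p₀) / p₁.
PN = (0.77598 − 0.18309) / 0.77598 = 0.59289 / 0.77598 ≈ 0.7641

PN ≈ 0.764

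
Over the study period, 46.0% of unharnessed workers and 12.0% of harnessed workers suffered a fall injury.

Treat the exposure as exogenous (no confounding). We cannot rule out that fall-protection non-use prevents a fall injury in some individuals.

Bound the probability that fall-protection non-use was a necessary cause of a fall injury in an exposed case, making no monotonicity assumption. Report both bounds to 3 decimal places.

p₁ = 0.46, p₀ = 0.12.
Under exogeneity alone the bounds on PN are max{0,(p₁−p₀)/p₁} ≤ PN ≤ min{1,(1−p₀)/p₁}.
  lower = (p₁ − p₀)/p₁ = 0.34 / 0.46 ≈ 0.7391
  upper = min{1, (1 − p₀)/p₁} = 0.88 / 0.46 ≈ 1.9130 → capped at 1

0.739 ≤ PN ≤ 1.000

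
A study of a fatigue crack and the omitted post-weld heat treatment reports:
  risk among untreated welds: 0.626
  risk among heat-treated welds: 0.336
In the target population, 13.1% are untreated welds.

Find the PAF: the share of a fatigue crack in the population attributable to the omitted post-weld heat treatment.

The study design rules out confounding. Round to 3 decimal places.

PAF ≈ 0.102

Let p₁ = 0.626, p₀ = 0.336.
Overall risk P(Y=1) = π·p₁ + (1−π)·p₀ = 0.131×0.626 + 0.869×0.336 = 0.37399.
Under exogeneity, PAF = [P(Y=1) − p₀] / P(Y=1).
PAF = (0.37399 − 0.336) / 0.37399 ≈ 0.1016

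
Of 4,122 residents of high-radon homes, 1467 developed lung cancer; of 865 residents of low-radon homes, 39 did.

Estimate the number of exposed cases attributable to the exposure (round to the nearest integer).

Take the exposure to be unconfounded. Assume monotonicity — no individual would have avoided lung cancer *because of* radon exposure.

about 1281 cases

p₁ = P(outcome | exposed) = 1467/4122 = 0.3559
p₀ = P(outcome | unexposed) = 39/865 = 0.045087
PN = (p₁ − p₀)/p₁ = (0.3559 − 0.045087) / 0.3559 ≈ 0.87331.
Attributable cases ≈ PN × (exposed cases) = 0.87331 × 1467 ≈ 1281.15.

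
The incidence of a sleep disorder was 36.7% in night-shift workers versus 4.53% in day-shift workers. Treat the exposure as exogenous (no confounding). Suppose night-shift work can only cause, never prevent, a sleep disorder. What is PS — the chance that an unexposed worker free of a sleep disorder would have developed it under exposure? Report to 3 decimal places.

PS ≈ 0.337

p₁ = 0.367, p₀ = 0.0453.
Under exogeneity and monotonicity, PS = (p₁ − p₀) / (1 − p₀).
PS = (0.367 − 0.0453) / (1 − 0.0453) = 0.3217 / 0.9547 ≈ 0.3370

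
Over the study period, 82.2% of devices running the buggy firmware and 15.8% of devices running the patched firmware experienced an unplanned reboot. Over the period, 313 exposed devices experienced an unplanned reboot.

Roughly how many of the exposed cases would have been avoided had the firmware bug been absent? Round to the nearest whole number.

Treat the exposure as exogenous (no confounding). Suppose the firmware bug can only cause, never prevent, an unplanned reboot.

about 253 cases

p₁ = 0.822, p₀ = 0.158.
PN = (p₁ − p₀)/p₁ = (0.822 − 0.158) / 0.822 ≈ 0.80779.
Attributable cases ≈ PN × (exposed cases) = 0.80779 × 313 ≈ 252.84.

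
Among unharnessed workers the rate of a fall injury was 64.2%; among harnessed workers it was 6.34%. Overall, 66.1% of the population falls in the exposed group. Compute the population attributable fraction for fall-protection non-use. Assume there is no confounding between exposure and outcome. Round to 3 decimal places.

p₁ = 0.642, p₀ = 0.0634.
Overall risk P(Y=1) = π·p₁ + (1−π)·p₀ = 0.661×0.642 + 0.339×0.0634 = 0.44585.
Under exogeneity, PAF = [P(Y=1) − p₀] / P(Y=1).
PAF = (0.44585 − 0.0634) / 0.44585 ≈ 0.8578

PAF ≈ 0.858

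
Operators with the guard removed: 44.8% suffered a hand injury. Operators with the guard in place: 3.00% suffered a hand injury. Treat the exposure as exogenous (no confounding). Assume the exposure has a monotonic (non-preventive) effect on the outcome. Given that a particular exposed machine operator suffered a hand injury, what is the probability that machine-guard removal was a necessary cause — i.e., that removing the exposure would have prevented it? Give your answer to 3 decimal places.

PN ≈ 0.933

p₁ = 0.448, p₀ = 0.03.
Under exogeneity and monotonicity, PN = (p₁ − p₀) / p₁.
PN = (0.448 − 0.03) / 0.448 = 0.418 / 0.448 ≈ 0.9330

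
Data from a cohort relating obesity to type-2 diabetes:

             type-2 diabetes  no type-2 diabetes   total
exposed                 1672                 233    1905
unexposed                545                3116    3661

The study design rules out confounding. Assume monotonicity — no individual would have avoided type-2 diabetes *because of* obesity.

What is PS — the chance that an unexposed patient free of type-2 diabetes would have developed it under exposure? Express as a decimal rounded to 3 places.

p₁ = P(outcome | exposed) = 1672/1905 = 0.87769
p₀ = P(outcome | unexposed) = 545/3661 = 0.14887
Under exogeneity and monotonicity, PS = (p₁ − p₀)/(1 − p₀).
PS = (0.87769 − 0.14887) / 0.85113 ≈ 0.8563

PS ≈ 0.856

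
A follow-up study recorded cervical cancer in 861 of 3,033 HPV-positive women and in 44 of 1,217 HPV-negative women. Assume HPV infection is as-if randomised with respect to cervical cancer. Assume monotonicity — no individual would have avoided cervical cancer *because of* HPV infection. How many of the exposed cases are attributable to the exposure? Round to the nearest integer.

about 751 cases

p₁ = P(outcome | exposed) = 861/3033 = 0.28388
p₀ = P(outcome | unexposed) = 44/1217 = 0.036154
PN = (p₁ − p₀)/p₁ = (0.28388 − 0.036154) / 0.28388 ≈ 0.87264.
Attributable cases ≈ PN × (exposed cases) = 0.87264 × 861 ≈ 751.34.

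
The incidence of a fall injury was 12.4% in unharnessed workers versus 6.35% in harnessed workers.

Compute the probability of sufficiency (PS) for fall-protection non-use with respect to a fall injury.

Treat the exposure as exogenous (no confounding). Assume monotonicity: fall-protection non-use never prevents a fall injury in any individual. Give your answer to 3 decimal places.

p₁ = 0.124, p₀ = 0.0635.
Under exogeneity and monotonicity, PS = (p₁ − p₀) / (1 − p₀).
PS = (0.124 − 0.0635) / (1 − 0.0635) = 0.0605 / 0.9365 ≈ 0.0646

PS ≈ 0.065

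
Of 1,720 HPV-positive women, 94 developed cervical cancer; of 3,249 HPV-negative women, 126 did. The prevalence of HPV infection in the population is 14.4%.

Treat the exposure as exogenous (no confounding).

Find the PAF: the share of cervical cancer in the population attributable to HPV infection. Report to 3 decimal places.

PAF ≈ 0.056

p₁ = P(outcome | exposed) = 94/1720 = 0.054651
p₀ = P(outcome | unexposed) = 126/3249 = 0.038781
Overall risk P(Y=1) = π·p₁ + (1−π)·p₀ = 0.144×0.054651 + 0.856×0.038781 = 0.041066.
Under exogeneity, PAF = [P(Y=1) − p₀] / P(Y=1).
PAF = (0.041066 − 0.038781) / 0.041066 ≈ 0.0556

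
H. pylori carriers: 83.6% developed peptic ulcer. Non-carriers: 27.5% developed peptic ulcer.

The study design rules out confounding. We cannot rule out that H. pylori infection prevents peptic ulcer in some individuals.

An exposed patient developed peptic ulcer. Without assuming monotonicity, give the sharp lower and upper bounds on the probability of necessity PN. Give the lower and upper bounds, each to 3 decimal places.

0.671 ≤ PN ≤ 0.867

p₁ = 0.836, p₀ = 0.275.
Under exogeneity alone the bounds on PN are max{0,(p₁−p₀)/p₁} ≤ PN ≤ min{1,(1−p₀)/p₁}.
  lower = (p₁ − p₀)/p₁ = 0.561 / 0.836 ≈ 0.6711
  upper = min{1, (1 − p₀)/p₁} = 0.725 / 0.836 ≈ 0.8672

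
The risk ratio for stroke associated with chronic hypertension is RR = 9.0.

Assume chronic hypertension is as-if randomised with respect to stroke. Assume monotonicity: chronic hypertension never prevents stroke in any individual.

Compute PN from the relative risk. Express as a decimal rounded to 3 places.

Under exogeneity and monotonicity, PN = (RR − 1) / RR = 1 − 1/RR.
PN = (9.0 − 1) / 9.0 = 8 / 9.0 ≈ 0.8889

PN ≈ 0.889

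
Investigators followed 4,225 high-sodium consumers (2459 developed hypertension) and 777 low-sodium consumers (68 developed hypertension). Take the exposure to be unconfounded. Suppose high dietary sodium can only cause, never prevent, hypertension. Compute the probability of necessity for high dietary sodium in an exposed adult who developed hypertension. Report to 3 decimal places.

p₁ = P(outcome | exposed) = 2459/4225 = 0.58201
p₀ = P(outcome | unexposed) = 68/777 = 0.087516
Under exogeneity and monotonicity, PN = (p₁ − p₀) / p₁.
PN = (0.58201 − 0.087516) / 0.58201 = 0.4945 / 0.58201 ≈ 0.8496

PN ≈ 0.850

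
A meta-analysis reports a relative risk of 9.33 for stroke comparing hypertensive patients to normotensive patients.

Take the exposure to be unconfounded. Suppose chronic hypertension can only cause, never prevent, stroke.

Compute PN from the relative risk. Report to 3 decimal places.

Under exogeneity and monotonicity, PN = (RR − 1) / RR = 1 − 1/RR.
PN = (9.33 − 1) / 9.33 = 8.33 / 9.33 ≈ 0.8928

PN ≈ 0.893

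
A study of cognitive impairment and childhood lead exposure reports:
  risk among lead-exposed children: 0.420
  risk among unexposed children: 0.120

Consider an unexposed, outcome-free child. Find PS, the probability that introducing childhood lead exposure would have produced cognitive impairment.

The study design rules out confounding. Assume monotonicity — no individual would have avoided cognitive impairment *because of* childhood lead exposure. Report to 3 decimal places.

PS ≈ 0.341

Let p₁ = 0.42, p₀ = 0.12.
Under exogeneity and monotonicity, PS = (p₁ − p₀) / (1 − p₀).
PS = (0.42 − 0.12) / (1 − 0.12) = 0.3 / 0.88 ≈ 0.3409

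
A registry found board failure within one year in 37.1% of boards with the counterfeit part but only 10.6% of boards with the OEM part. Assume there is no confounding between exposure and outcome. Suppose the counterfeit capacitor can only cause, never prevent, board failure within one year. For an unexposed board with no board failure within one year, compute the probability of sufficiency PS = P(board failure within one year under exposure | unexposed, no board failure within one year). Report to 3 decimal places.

PS ≈ 0.296

p₁ = 0.371, p₀ = 0.106.
Under exogeneity and monotonicity, PS = (p₁ − p₀) / (1 − p₀).
PS = (0.371 − 0.106) / (1 − 0.106) = 0.265 / 0.894 ≈ 0.2964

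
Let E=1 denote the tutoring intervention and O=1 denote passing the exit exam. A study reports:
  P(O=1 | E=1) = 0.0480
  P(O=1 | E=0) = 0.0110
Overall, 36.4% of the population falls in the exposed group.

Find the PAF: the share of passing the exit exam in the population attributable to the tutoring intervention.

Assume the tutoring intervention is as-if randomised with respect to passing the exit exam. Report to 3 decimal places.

Let p₁ = 0.048, p₀ = 0.011.
Overall risk P(Y=1) = π·p₁ + (1−π)·p₀ = 0.364×0.048 + 0.636×0.011 = 0.024468.
Under exogeneity, PAF = [P(Y=1) − p₀] / P(Y=1).
PAF = (0.024468 − 0.011) / 0.024468 ≈ 0.5504

PAF ≈ 0.550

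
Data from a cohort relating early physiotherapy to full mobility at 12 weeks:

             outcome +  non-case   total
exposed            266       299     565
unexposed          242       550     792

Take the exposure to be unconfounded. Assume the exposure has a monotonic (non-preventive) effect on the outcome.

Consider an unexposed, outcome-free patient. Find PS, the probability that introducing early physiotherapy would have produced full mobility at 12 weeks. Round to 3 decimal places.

PS ≈ 0.238

p₁ = P(outcome | exposed) = 266/565 = 0.4708
p₀ = P(outcome | unexposed) = 242/792 = 0.30556
Under exogeneity and monotonicity, PS = (p₁ − p₀)/(1 − p₀).
PS = (0.4708 − 0.30556) / 0.69444 ≈ 0.2379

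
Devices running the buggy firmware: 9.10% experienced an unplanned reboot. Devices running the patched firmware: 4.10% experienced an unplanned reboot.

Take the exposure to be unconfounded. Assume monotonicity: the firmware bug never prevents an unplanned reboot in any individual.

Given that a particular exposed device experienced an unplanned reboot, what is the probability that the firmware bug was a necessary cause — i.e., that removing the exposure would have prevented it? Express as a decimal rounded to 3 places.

PN ≈ 0.549

p₁ = 0.091, p₀ = 0.041.
Under exogeneity and monotonicity, PN = (p₁ − p₀) / p₁.
PN = (0.091 − 0.041) / 0.091 = 0.05 / 0.091 ≈ 0.5495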